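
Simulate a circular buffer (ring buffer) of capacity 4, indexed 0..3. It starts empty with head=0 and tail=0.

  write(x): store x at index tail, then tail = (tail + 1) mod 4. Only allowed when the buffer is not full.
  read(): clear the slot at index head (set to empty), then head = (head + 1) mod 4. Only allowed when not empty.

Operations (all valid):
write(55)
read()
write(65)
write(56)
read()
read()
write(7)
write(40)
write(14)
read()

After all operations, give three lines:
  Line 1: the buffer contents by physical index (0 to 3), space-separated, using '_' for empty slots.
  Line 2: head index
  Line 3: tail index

write(55): buf=[55 _ _ _], head=0, tail=1, size=1
read(): buf=[_ _ _ _], head=1, tail=1, size=0
write(65): buf=[_ 65 _ _], head=1, tail=2, size=1
write(56): buf=[_ 65 56 _], head=1, tail=3, size=2
read(): buf=[_ _ 56 _], head=2, tail=3, size=1
read(): buf=[_ _ _ _], head=3, tail=3, size=0
write(7): buf=[_ _ _ 7], head=3, tail=0, size=1
write(40): buf=[40 _ _ 7], head=3, tail=1, size=2
write(14): buf=[40 14 _ 7], head=3, tail=2, size=3
read(): buf=[40 14 _ _], head=0, tail=2, size=2

Answer: 40 14 _ _
0
2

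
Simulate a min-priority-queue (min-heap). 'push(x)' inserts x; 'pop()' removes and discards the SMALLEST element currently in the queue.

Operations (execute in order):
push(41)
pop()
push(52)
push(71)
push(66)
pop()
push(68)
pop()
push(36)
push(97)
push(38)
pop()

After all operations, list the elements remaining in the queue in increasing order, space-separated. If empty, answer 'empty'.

Answer: 38 68 71 97

Derivation:
push(41): heap contents = [41]
pop() → 41: heap contents = []
push(52): heap contents = [52]
push(71): heap contents = [52, 71]
push(66): heap contents = [52, 66, 71]
pop() → 52: heap contents = [66, 71]
push(68): heap contents = [66, 68, 71]
pop() → 66: heap contents = [68, 71]
push(36): heap contents = [36, 68, 71]
push(97): heap contents = [36, 68, 71, 97]
push(38): heap contents = [36, 38, 68, 71, 97]
pop() → 36: heap contents = [38, 68, 71, 97]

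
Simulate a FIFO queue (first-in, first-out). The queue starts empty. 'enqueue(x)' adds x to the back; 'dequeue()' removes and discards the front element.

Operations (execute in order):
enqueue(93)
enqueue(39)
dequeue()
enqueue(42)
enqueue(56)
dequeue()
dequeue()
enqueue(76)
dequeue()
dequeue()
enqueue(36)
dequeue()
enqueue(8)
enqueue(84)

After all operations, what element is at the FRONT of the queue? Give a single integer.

Answer: 8

Derivation:
enqueue(93): queue = [93]
enqueue(39): queue = [93, 39]
dequeue(): queue = [39]
enqueue(42): queue = [39, 42]
enqueue(56): queue = [39, 42, 56]
dequeue(): queue = [42, 56]
dequeue(): queue = [56]
enqueue(76): queue = [56, 76]
dequeue(): queue = [76]
dequeue(): queue = []
enqueue(36): queue = [36]
dequeue(): queue = []
enqueue(8): queue = [8]
enqueue(84): queue = [8, 84]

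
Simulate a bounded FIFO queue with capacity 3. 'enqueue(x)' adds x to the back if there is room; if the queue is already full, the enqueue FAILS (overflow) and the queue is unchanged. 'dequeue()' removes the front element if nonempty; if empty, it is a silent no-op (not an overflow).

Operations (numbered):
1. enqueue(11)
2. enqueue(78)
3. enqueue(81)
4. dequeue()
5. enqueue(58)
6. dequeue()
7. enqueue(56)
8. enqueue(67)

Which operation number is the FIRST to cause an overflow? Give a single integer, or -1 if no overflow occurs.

Answer: 8

Derivation:
1. enqueue(11): size=1
2. enqueue(78): size=2
3. enqueue(81): size=3
4. dequeue(): size=2
5. enqueue(58): size=3
6. dequeue(): size=2
7. enqueue(56): size=3
8. enqueue(67): size=3=cap → OVERFLOW (fail)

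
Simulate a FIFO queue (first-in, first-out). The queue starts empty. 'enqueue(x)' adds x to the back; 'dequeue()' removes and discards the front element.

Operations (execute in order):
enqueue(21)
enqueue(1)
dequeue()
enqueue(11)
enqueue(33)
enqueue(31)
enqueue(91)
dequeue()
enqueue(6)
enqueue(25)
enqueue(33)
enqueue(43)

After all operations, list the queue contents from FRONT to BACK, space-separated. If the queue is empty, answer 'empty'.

enqueue(21): [21]
enqueue(1): [21, 1]
dequeue(): [1]
enqueue(11): [1, 11]
enqueue(33): [1, 11, 33]
enqueue(31): [1, 11, 33, 31]
enqueue(91): [1, 11, 33, 31, 91]
dequeue(): [11, 33, 31, 91]
enqueue(6): [11, 33, 31, 91, 6]
enqueue(25): [11, 33, 31, 91, 6, 25]
enqueue(33): [11, 33, 31, 91, 6, 25, 33]
enqueue(43): [11, 33, 31, 91, 6, 25, 33, 43]

Answer: 11 33 31 91 6 25 33 43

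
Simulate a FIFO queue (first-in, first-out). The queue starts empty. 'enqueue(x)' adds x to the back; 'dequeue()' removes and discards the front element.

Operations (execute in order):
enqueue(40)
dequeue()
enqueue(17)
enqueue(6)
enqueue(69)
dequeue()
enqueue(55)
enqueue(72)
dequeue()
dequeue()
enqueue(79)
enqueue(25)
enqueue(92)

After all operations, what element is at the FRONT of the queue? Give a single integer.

enqueue(40): queue = [40]
dequeue(): queue = []
enqueue(17): queue = [17]
enqueue(6): queue = [17, 6]
enqueue(69): queue = [17, 6, 69]
dequeue(): queue = [6, 69]
enqueue(55): queue = [6, 69, 55]
enqueue(72): queue = [6, 69, 55, 72]
dequeue(): queue = [69, 55, 72]
dequeue(): queue = [55, 72]
enqueue(79): queue = [55, 72, 79]
enqueue(25): queue = [55, 72, 79, 25]
enqueue(92): queue = [55, 72, 79, 25, 92]

Answer: 55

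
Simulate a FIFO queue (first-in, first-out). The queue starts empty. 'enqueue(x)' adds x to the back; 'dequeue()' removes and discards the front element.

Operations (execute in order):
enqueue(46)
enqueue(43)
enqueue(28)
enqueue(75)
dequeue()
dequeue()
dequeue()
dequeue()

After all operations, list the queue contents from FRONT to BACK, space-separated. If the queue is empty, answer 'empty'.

enqueue(46): [46]
enqueue(43): [46, 43]
enqueue(28): [46, 43, 28]
enqueue(75): [46, 43, 28, 75]
dequeue(): [43, 28, 75]
dequeue(): [28, 75]
dequeue(): [75]
dequeue(): []

Answer: empty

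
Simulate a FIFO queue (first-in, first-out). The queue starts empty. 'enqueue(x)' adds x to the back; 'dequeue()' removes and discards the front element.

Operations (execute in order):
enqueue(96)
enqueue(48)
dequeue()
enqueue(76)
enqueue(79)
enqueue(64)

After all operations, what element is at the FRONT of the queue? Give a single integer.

enqueue(96): queue = [96]
enqueue(48): queue = [96, 48]
dequeue(): queue = [48]
enqueue(76): queue = [48, 76]
enqueue(79): queue = [48, 76, 79]
enqueue(64): queue = [48, 76, 79, 64]

Answer: 48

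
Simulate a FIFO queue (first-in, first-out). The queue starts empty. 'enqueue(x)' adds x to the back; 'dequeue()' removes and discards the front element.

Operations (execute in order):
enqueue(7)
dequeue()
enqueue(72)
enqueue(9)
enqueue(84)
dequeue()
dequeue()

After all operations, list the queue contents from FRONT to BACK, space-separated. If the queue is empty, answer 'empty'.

enqueue(7): [7]
dequeue(): []
enqueue(72): [72]
enqueue(9): [72, 9]
enqueue(84): [72, 9, 84]
dequeue(): [9, 84]
dequeue(): [84]

Answer: 84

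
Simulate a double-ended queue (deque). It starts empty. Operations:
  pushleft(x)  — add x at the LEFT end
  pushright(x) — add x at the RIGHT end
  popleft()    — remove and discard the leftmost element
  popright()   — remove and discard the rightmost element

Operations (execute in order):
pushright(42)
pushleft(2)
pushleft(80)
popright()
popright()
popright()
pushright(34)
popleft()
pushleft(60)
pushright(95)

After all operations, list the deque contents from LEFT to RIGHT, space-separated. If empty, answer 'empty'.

Answer: 60 95

Derivation:
pushright(42): [42]
pushleft(2): [2, 42]
pushleft(80): [80, 2, 42]
popright(): [80, 2]
popright(): [80]
popright(): []
pushright(34): [34]
popleft(): []
pushleft(60): [60]
pushright(95): [60, 95]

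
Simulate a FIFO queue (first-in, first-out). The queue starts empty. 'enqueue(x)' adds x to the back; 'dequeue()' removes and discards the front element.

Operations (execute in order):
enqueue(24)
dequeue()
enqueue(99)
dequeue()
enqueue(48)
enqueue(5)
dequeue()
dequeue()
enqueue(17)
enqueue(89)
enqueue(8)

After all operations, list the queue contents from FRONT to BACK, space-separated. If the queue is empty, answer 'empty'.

Answer: 17 89 8

Derivation:
enqueue(24): [24]
dequeue(): []
enqueue(99): [99]
dequeue(): []
enqueue(48): [48]
enqueue(5): [48, 5]
dequeue(): [5]
dequeue(): []
enqueue(17): [17]
enqueue(89): [17, 89]
enqueue(8): [17, 89, 8]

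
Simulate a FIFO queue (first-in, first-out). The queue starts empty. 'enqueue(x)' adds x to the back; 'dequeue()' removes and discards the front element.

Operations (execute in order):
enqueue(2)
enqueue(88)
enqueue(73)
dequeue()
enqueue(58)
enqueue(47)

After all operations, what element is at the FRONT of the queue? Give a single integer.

Answer: 88

Derivation:
enqueue(2): queue = [2]
enqueue(88): queue = [2, 88]
enqueue(73): queue = [2, 88, 73]
dequeue(): queue = [88, 73]
enqueue(58): queue = [88, 73, 58]
enqueue(47): queue = [88, 73, 58, 47]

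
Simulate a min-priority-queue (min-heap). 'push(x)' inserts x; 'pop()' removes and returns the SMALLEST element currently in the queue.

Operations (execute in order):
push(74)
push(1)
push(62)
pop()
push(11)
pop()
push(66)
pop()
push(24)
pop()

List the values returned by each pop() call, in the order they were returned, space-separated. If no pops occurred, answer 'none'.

push(74): heap contents = [74]
push(1): heap contents = [1, 74]
push(62): heap contents = [1, 62, 74]
pop() → 1: heap contents = [62, 74]
push(11): heap contents = [11, 62, 74]
pop() → 11: heap contents = [62, 74]
push(66): heap contents = [62, 66, 74]
pop() → 62: heap contents = [66, 74]
push(24): heap contents = [24, 66, 74]
pop() → 24: heap contents = [66, 74]

Answer: 1 11 62 24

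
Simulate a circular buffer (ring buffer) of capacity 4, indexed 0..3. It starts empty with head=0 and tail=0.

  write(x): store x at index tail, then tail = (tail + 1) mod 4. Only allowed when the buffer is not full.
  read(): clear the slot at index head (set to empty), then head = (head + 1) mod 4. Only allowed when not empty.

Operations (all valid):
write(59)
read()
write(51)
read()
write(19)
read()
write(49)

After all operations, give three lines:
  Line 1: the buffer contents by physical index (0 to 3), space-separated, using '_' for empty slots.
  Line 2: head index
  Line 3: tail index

write(59): buf=[59 _ _ _], head=0, tail=1, size=1
read(): buf=[_ _ _ _], head=1, tail=1, size=0
write(51): buf=[_ 51 _ _], head=1, tail=2, size=1
read(): buf=[_ _ _ _], head=2, tail=2, size=0
write(19): buf=[_ _ 19 _], head=2, tail=3, size=1
read(): buf=[_ _ _ _], head=3, tail=3, size=0
write(49): buf=[_ _ _ 49], head=3, tail=0, size=1

Answer: _ _ _ 49
3
0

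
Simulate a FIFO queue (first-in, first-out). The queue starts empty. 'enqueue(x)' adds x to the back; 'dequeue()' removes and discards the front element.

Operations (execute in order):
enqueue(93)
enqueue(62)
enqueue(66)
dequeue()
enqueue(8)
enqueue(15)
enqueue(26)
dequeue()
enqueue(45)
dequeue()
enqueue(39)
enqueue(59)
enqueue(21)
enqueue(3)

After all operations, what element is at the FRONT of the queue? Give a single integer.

enqueue(93): queue = [93]
enqueue(62): queue = [93, 62]
enqueue(66): queue = [93, 62, 66]
dequeue(): queue = [62, 66]
enqueue(8): queue = [62, 66, 8]
enqueue(15): queue = [62, 66, 8, 15]
enqueue(26): queue = [62, 66, 8, 15, 26]
dequeue(): queue = [66, 8, 15, 26]
enqueue(45): queue = [66, 8, 15, 26, 45]
dequeue(): queue = [8, 15, 26, 45]
enqueue(39): queue = [8, 15, 26, 45, 39]
enqueue(59): queue = [8, 15, 26, 45, 39, 59]
enqueue(21): queue = [8, 15, 26, 45, 39, 59, 21]
enqueue(3): queue = [8, 15, 26, 45, 39, 59, 21, 3]

Answer: 8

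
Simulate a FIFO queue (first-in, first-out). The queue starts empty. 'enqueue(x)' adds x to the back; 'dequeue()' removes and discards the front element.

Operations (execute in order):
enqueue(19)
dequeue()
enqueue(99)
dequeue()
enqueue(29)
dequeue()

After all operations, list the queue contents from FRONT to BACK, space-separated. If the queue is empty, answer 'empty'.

enqueue(19): [19]
dequeue(): []
enqueue(99): [99]
dequeue(): []
enqueue(29): [29]
dequeue(): []

Answer: empty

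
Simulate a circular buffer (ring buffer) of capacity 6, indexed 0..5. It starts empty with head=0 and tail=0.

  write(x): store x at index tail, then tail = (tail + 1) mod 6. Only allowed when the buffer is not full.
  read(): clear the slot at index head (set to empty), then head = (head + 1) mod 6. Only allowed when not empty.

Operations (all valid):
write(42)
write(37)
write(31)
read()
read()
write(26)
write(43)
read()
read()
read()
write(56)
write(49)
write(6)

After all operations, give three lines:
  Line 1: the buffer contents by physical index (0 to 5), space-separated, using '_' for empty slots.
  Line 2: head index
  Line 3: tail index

write(42): buf=[42 _ _ _ _ _], head=0, tail=1, size=1
write(37): buf=[42 37 _ _ _ _], head=0, tail=2, size=2
write(31): buf=[42 37 31 _ _ _], head=0, tail=3, size=3
read(): buf=[_ 37 31 _ _ _], head=1, tail=3, size=2
read(): buf=[_ _ 31 _ _ _], head=2, tail=3, size=1
write(26): buf=[_ _ 31 26 _ _], head=2, tail=4, size=2
write(43): buf=[_ _ 31 26 43 _], head=2, tail=5, size=3
read(): buf=[_ _ _ 26 43 _], head=3, tail=5, size=2
read(): buf=[_ _ _ _ 43 _], head=4, tail=5, size=1
read(): buf=[_ _ _ _ _ _], head=5, tail=5, size=0
write(56): buf=[_ _ _ _ _ 56], head=5, tail=0, size=1
write(49): buf=[49 _ _ _ _ 56], head=5, tail=1, size=2
write(6): buf=[49 6 _ _ _ 56], head=5, tail=2, size=3

Answer: 49 6 _ _ _ 56
5
2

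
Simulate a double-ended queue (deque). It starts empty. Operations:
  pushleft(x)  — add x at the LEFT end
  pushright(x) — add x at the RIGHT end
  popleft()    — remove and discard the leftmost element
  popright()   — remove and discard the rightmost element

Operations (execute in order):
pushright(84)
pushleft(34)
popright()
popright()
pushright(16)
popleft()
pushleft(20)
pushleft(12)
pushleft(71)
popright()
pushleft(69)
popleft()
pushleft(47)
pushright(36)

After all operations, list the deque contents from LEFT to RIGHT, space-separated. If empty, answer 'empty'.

pushright(84): [84]
pushleft(34): [34, 84]
popright(): [34]
popright(): []
pushright(16): [16]
popleft(): []
pushleft(20): [20]
pushleft(12): [12, 20]
pushleft(71): [71, 12, 20]
popright(): [71, 12]
pushleft(69): [69, 71, 12]
popleft(): [71, 12]
pushleft(47): [47, 71, 12]
pushright(36): [47, 71, 12, 36]

Answer: 47 71 12 36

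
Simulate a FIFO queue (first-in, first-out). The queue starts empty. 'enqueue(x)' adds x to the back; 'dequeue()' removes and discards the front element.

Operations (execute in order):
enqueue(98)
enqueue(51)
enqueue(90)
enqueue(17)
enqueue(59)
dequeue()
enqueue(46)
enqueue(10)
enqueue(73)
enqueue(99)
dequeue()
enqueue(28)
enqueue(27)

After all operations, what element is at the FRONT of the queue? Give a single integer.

Answer: 90

Derivation:
enqueue(98): queue = [98]
enqueue(51): queue = [98, 51]
enqueue(90): queue = [98, 51, 90]
enqueue(17): queue = [98, 51, 90, 17]
enqueue(59): queue = [98, 51, 90, 17, 59]
dequeue(): queue = [51, 90, 17, 59]
enqueue(46): queue = [51, 90, 17, 59, 46]
enqueue(10): queue = [51, 90, 17, 59, 46, 10]
enqueue(73): queue = [51, 90, 17, 59, 46, 10, 73]
enqueue(99): queue = [51, 90, 17, 59, 46, 10, 73, 99]
dequeue(): queue = [90, 17, 59, 46, 10, 73, 99]
enqueue(28): queue = [90, 17, 59, 46, 10, 73, 99, 28]
enqueue(27): queue = [90, 17, 59, 46, 10, 73, 99, 28, 27]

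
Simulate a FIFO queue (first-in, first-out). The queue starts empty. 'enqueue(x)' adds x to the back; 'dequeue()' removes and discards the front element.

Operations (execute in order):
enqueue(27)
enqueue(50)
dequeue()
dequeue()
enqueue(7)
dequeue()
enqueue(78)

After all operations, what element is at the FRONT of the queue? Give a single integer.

enqueue(27): queue = [27]
enqueue(50): queue = [27, 50]
dequeue(): queue = [50]
dequeue(): queue = []
enqueue(7): queue = [7]
dequeue(): queue = []
enqueue(78): queue = [78]

Answer: 78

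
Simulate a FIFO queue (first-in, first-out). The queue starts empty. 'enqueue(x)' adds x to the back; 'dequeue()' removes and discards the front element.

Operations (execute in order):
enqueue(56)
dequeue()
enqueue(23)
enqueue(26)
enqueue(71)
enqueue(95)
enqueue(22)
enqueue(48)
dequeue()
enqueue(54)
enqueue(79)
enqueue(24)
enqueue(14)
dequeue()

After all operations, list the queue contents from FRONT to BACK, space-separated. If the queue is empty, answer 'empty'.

Answer: 71 95 22 48 54 79 24 14

Derivation:
enqueue(56): [56]
dequeue(): []
enqueue(23): [23]
enqueue(26): [23, 26]
enqueue(71): [23, 26, 71]
enqueue(95): [23, 26, 71, 95]
enqueue(22): [23, 26, 71, 95, 22]
enqueue(48): [23, 26, 71, 95, 22, 48]
dequeue(): [26, 71, 95, 22, 48]
enqueue(54): [26, 71, 95, 22, 48, 54]
enqueue(79): [26, 71, 95, 22, 48, 54, 79]
enqueue(24): [26, 71, 95, 22, 48, 54, 79, 24]
enqueue(14): [26, 71, 95, 22, 48, 54, 79, 24, 14]
dequeue(): [71, 95, 22, 48, 54, 79, 24, 14]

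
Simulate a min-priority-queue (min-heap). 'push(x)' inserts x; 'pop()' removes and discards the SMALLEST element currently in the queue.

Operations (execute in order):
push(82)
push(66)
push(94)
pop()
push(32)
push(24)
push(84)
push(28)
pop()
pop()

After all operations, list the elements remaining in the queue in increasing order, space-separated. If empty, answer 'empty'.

Answer: 32 82 84 94

Derivation:
push(82): heap contents = [82]
push(66): heap contents = [66, 82]
push(94): heap contents = [66, 82, 94]
pop() → 66: heap contents = [82, 94]
push(32): heap contents = [32, 82, 94]
push(24): heap contents = [24, 32, 82, 94]
push(84): heap contents = [24, 32, 82, 84, 94]
push(28): heap contents = [24, 28, 32, 82, 84, 94]
pop() → 24: heap contents = [28, 32, 82, 84, 94]
pop() → 28: heap contents = [32, 82, 84, 94]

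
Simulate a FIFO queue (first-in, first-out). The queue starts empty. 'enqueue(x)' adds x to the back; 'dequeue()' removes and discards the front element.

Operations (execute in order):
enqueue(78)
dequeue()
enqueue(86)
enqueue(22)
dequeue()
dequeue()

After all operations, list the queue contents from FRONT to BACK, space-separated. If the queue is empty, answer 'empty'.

Answer: empty

Derivation:
enqueue(78): [78]
dequeue(): []
enqueue(86): [86]
enqueue(22): [86, 22]
dequeue(): [22]
dequeue(): []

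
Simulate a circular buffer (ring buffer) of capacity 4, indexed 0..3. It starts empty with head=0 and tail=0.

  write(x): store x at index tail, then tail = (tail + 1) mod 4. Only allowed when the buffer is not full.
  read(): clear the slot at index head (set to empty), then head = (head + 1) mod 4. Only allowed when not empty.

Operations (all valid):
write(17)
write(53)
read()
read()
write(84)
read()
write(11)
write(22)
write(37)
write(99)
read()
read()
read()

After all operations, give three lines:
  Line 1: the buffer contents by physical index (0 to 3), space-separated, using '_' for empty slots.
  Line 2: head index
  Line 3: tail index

Answer: _ _ 99 _
2
3

Derivation:
write(17): buf=[17 _ _ _], head=0, tail=1, size=1
write(53): buf=[17 53 _ _], head=0, tail=2, size=2
read(): buf=[_ 53 _ _], head=1, tail=2, size=1
read(): buf=[_ _ _ _], head=2, tail=2, size=0
write(84): buf=[_ _ 84 _], head=2, tail=3, size=1
read(): buf=[_ _ _ _], head=3, tail=3, size=0
write(11): buf=[_ _ _ 11], head=3, tail=0, size=1
write(22): buf=[22 _ _ 11], head=3, tail=1, size=2
write(37): buf=[22 37 _ 11], head=3, tail=2, size=3
write(99): buf=[22 37 99 11], head=3, tail=3, size=4
read(): buf=[22 37 99 _], head=0, tail=3, size=3
read(): buf=[_ 37 99 _], head=1, tail=3, size=2
read(): buf=[_ _ 99 _], head=2, tail=3, size=1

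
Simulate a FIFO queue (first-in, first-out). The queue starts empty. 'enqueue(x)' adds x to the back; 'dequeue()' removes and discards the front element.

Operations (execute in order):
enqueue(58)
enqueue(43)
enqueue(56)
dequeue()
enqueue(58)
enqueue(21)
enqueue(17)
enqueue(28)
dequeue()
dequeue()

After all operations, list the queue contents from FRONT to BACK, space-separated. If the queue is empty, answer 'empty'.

Answer: 58 21 17 28

Derivation:
enqueue(58): [58]
enqueue(43): [58, 43]
enqueue(56): [58, 43, 56]
dequeue(): [43, 56]
enqueue(58): [43, 56, 58]
enqueue(21): [43, 56, 58, 21]
enqueue(17): [43, 56, 58, 21, 17]
enqueue(28): [43, 56, 58, 21, 17, 28]
dequeue(): [56, 58, 21, 17, 28]
dequeue(): [58, 21, 17, 28]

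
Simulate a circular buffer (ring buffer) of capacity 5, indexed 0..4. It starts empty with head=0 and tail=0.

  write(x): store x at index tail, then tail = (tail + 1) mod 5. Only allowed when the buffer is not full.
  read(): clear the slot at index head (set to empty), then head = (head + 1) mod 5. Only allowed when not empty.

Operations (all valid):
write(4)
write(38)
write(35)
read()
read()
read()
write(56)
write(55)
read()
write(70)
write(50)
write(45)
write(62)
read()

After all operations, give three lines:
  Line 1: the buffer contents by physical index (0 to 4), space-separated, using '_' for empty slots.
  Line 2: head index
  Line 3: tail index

write(4): buf=[4 _ _ _ _], head=0, tail=1, size=1
write(38): buf=[4 38 _ _ _], head=0, tail=2, size=2
write(35): buf=[4 38 35 _ _], head=0, tail=3, size=3
read(): buf=[_ 38 35 _ _], head=1, tail=3, size=2
read(): buf=[_ _ 35 _ _], head=2, tail=3, size=1
read(): buf=[_ _ _ _ _], head=3, tail=3, size=0
write(56): buf=[_ _ _ 56 _], head=3, tail=4, size=1
write(55): buf=[_ _ _ 56 55], head=3, tail=0, size=2
read(): buf=[_ _ _ _ 55], head=4, tail=0, size=1
write(70): buf=[70 _ _ _ 55], head=4, tail=1, size=2
write(50): buf=[70 50 _ _ 55], head=4, tail=2, size=3
write(45): buf=[70 50 45 _ 55], head=4, tail=3, size=4
write(62): buf=[70 50 45 62 55], head=4, tail=4, size=5
read(): buf=[70 50 45 62 _], head=0, tail=4, size=4

Answer: 70 50 45 62 _
0
4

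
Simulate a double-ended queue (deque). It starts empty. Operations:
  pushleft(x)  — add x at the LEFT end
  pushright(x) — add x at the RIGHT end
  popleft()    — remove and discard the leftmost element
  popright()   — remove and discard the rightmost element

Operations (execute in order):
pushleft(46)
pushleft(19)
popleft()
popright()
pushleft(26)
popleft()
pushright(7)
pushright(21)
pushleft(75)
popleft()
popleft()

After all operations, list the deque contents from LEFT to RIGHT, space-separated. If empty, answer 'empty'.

Answer: 21

Derivation:
pushleft(46): [46]
pushleft(19): [19, 46]
popleft(): [46]
popright(): []
pushleft(26): [26]
popleft(): []
pushright(7): [7]
pushright(21): [7, 21]
pushleft(75): [75, 7, 21]
popleft(): [7, 21]
popleft(): [21]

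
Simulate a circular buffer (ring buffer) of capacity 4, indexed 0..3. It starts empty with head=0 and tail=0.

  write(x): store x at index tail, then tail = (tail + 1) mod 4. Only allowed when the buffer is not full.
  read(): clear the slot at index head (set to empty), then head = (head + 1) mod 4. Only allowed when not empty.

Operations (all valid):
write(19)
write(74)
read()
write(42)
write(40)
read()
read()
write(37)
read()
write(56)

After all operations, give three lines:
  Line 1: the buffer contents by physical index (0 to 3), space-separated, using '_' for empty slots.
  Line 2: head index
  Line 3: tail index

Answer: 37 56 _ _
0
2

Derivation:
write(19): buf=[19 _ _ _], head=0, tail=1, size=1
write(74): buf=[19 74 _ _], head=0, tail=2, size=2
read(): buf=[_ 74 _ _], head=1, tail=2, size=1
write(42): buf=[_ 74 42 _], head=1, tail=3, size=2
write(40): buf=[_ 74 42 40], head=1, tail=0, size=3
read(): buf=[_ _ 42 40], head=2, tail=0, size=2
read(): buf=[_ _ _ 40], head=3, tail=0, size=1
write(37): buf=[37 _ _ 40], head=3, tail=1, size=2
read(): buf=[37 _ _ _], head=0, tail=1, size=1
write(56): buf=[37 56 _ _], head=0, tail=2, size=2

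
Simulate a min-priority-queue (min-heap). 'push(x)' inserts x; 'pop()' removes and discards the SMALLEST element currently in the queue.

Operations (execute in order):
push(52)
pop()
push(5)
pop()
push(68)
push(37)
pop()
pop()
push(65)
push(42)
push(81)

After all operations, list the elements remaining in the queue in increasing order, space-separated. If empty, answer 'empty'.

Answer: 42 65 81

Derivation:
push(52): heap contents = [52]
pop() → 52: heap contents = []
push(5): heap contents = [5]
pop() → 5: heap contents = []
push(68): heap contents = [68]
push(37): heap contents = [37, 68]
pop() → 37: heap contents = [68]
pop() → 68: heap contents = []
push(65): heap contents = [65]
push(42): heap contents = [42, 65]
push(81): heap contents = [42, 65, 81]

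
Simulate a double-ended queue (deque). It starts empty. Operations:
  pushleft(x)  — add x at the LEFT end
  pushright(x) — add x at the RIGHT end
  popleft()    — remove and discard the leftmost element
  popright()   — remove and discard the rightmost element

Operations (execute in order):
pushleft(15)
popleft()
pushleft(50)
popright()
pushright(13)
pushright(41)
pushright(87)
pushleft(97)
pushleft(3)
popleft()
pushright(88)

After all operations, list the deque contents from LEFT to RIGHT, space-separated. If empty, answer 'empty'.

Answer: 97 13 41 87 88

Derivation:
pushleft(15): [15]
popleft(): []
pushleft(50): [50]
popright(): []
pushright(13): [13]
pushright(41): [13, 41]
pushright(87): [13, 41, 87]
pushleft(97): [97, 13, 41, 87]
pushleft(3): [3, 97, 13, 41, 87]
popleft(): [97, 13, 41, 87]
pushright(88): [97, 13, 41, 87, 88]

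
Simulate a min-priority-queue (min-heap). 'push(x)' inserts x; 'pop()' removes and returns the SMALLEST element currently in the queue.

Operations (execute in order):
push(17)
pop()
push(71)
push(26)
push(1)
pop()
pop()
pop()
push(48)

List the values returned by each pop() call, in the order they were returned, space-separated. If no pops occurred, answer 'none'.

Answer: 17 1 26 71

Derivation:
push(17): heap contents = [17]
pop() → 17: heap contents = []
push(71): heap contents = [71]
push(26): heap contents = [26, 71]
push(1): heap contents = [1, 26, 71]
pop() → 1: heap contents = [26, 71]
pop() → 26: heap contents = [71]
pop() → 71: heap contents = []
push(48): heap contents = [48]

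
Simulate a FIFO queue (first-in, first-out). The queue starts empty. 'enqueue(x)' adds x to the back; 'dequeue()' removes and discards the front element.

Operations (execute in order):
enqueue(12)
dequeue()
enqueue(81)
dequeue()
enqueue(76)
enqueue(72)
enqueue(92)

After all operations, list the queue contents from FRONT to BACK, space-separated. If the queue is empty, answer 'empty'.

Answer: 76 72 92

Derivation:
enqueue(12): [12]
dequeue(): []
enqueue(81): [81]
dequeue(): []
enqueue(76): [76]
enqueue(72): [76, 72]
enqueue(92): [76, 72, 92]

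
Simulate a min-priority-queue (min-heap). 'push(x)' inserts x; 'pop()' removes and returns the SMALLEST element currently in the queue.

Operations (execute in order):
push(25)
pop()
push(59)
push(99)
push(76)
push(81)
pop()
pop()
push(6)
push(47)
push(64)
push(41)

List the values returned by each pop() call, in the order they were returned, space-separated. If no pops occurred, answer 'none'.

push(25): heap contents = [25]
pop() → 25: heap contents = []
push(59): heap contents = [59]
push(99): heap contents = [59, 99]
push(76): heap contents = [59, 76, 99]
push(81): heap contents = [59, 76, 81, 99]
pop() → 59: heap contents = [76, 81, 99]
pop() → 76: heap contents = [81, 99]
push(6): heap contents = [6, 81, 99]
push(47): heap contents = [6, 47, 81, 99]
push(64): heap contents = [6, 47, 64, 81, 99]
push(41): heap contents = [6, 41, 47, 64, 81, 99]

Answer: 25 59 76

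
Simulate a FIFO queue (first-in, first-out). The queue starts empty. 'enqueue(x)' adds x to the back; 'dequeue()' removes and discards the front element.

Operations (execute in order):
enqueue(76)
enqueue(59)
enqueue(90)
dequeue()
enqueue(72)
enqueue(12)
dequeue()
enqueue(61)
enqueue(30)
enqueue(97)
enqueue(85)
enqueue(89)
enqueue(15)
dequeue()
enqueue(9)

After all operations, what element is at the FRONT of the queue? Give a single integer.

Answer: 72

Derivation:
enqueue(76): queue = [76]
enqueue(59): queue = [76, 59]
enqueue(90): queue = [76, 59, 90]
dequeue(): queue = [59, 90]
enqueue(72): queue = [59, 90, 72]
enqueue(12): queue = [59, 90, 72, 12]
dequeue(): queue = [90, 72, 12]
enqueue(61): queue = [90, 72, 12, 61]
enqueue(30): queue = [90, 72, 12, 61, 30]
enqueue(97): queue = [90, 72, 12, 61, 30, 97]
enqueue(85): queue = [90, 72, 12, 61, 30, 97, 85]
enqueue(89): queue = [90, 72, 12, 61, 30, 97, 85, 89]
enqueue(15): queue = [90, 72, 12, 61, 30, 97, 85, 89, 15]
dequeue(): queue = [72, 12, 61, 30, 97, 85, 89, 15]
enqueue(9): queue = [72, 12, 61, 30, 97, 85, 89, 15, 9]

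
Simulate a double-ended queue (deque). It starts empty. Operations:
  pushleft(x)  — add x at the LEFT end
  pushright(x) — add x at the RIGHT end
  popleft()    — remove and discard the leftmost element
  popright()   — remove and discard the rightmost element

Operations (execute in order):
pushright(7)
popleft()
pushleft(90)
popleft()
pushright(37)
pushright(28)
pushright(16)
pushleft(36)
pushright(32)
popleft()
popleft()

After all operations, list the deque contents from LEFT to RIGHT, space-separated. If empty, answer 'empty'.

pushright(7): [7]
popleft(): []
pushleft(90): [90]
popleft(): []
pushright(37): [37]
pushright(28): [37, 28]
pushright(16): [37, 28, 16]
pushleft(36): [36, 37, 28, 16]
pushright(32): [36, 37, 28, 16, 32]
popleft(): [37, 28, 16, 32]
popleft(): [28, 16, 32]

Answer: 28 16 32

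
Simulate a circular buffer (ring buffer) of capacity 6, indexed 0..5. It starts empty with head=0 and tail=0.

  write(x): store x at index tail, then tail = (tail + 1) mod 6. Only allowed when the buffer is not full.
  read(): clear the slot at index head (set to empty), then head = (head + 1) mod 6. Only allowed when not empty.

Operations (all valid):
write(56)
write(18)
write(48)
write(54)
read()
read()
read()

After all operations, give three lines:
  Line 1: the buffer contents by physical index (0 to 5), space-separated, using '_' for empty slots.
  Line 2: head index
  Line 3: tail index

Answer: _ _ _ 54 _ _
3
4

Derivation:
write(56): buf=[56 _ _ _ _ _], head=0, tail=1, size=1
write(18): buf=[56 18 _ _ _ _], head=0, tail=2, size=2
write(48): buf=[56 18 48 _ _ _], head=0, tail=3, size=3
write(54): buf=[56 18 48 54 _ _], head=0, tail=4, size=4
read(): buf=[_ 18 48 54 _ _], head=1, tail=4, size=3
read(): buf=[_ _ 48 54 _ _], head=2, tail=4, size=2
read(): buf=[_ _ _ 54 _ _], head=3, tail=4, size=1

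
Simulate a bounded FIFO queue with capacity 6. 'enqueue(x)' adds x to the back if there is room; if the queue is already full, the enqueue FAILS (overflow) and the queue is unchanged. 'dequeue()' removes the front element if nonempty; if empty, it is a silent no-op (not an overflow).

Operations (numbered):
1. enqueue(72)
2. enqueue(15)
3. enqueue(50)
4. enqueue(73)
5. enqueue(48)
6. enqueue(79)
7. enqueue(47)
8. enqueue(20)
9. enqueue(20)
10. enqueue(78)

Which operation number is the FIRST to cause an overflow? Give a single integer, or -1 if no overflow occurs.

Answer: 7

Derivation:
1. enqueue(72): size=1
2. enqueue(15): size=2
3. enqueue(50): size=3
4. enqueue(73): size=4
5. enqueue(48): size=5
6. enqueue(79): size=6
7. enqueue(47): size=6=cap → OVERFLOW (fail)
8. enqueue(20): size=6=cap → OVERFLOW (fail)
9. enqueue(20): size=6=cap → OVERFLOW (fail)
10. enqueue(78): size=6=cap → OVERFLOW (fail)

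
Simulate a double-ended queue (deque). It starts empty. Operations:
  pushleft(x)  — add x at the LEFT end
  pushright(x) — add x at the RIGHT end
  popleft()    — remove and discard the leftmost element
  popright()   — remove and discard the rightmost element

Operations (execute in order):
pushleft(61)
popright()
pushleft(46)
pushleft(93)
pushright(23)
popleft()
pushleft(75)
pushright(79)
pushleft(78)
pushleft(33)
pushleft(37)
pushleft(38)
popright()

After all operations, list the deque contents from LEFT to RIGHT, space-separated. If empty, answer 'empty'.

pushleft(61): [61]
popright(): []
pushleft(46): [46]
pushleft(93): [93, 46]
pushright(23): [93, 46, 23]
popleft(): [46, 23]
pushleft(75): [75, 46, 23]
pushright(79): [75, 46, 23, 79]
pushleft(78): [78, 75, 46, 23, 79]
pushleft(33): [33, 78, 75, 46, 23, 79]
pushleft(37): [37, 33, 78, 75, 46, 23, 79]
pushleft(38): [38, 37, 33, 78, 75, 46, 23, 79]
popright(): [38, 37, 33, 78, 75, 46, 23]

Answer: 38 37 33 78 75 46 23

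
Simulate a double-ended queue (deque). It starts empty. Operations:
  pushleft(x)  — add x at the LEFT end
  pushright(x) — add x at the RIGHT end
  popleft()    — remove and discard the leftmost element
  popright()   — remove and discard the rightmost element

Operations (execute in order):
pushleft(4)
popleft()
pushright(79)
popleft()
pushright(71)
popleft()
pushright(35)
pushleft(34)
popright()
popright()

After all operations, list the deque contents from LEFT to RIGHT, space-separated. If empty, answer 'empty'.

Answer: empty

Derivation:
pushleft(4): [4]
popleft(): []
pushright(79): [79]
popleft(): []
pushright(71): [71]
popleft(): []
pushright(35): [35]
pushleft(34): [34, 35]
popright(): [34]
popright(): []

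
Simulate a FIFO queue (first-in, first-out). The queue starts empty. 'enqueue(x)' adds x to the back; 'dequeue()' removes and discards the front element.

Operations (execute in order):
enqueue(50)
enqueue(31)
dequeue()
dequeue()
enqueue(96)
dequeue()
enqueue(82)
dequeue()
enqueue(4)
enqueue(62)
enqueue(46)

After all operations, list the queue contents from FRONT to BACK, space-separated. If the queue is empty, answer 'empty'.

enqueue(50): [50]
enqueue(31): [50, 31]
dequeue(): [31]
dequeue(): []
enqueue(96): [96]
dequeue(): []
enqueue(82): [82]
dequeue(): []
enqueue(4): [4]
enqueue(62): [4, 62]
enqueue(46): [4, 62, 46]

Answer: 4 62 46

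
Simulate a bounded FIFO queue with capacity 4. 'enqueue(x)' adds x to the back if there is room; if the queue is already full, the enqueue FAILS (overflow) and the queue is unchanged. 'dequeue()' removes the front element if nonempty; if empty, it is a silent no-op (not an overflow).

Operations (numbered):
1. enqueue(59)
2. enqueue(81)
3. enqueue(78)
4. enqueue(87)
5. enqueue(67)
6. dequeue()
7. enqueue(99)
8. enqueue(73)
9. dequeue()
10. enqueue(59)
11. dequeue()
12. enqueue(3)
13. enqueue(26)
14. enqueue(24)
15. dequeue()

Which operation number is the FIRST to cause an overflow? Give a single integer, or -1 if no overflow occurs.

Answer: 5

Derivation:
1. enqueue(59): size=1
2. enqueue(81): size=2
3. enqueue(78): size=3
4. enqueue(87): size=4
5. enqueue(67): size=4=cap → OVERFLOW (fail)
6. dequeue(): size=3
7. enqueue(99): size=4
8. enqueue(73): size=4=cap → OVERFLOW (fail)
9. dequeue(): size=3
10. enqueue(59): size=4
11. dequeue(): size=3
12. enqueue(3): size=4
13. enqueue(26): size=4=cap → OVERFLOW (fail)
14. enqueue(24): size=4=cap → OVERFLOW (fail)
15. dequeue(): size=3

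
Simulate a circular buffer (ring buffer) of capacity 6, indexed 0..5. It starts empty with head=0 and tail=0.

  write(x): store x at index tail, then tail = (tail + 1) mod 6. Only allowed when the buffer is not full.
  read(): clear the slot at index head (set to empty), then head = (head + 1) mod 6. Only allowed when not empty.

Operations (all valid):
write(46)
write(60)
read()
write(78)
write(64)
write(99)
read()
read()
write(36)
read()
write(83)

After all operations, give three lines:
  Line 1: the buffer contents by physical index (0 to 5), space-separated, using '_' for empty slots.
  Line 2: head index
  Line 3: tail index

Answer: 83 _ _ _ 99 36
4
1

Derivation:
write(46): buf=[46 _ _ _ _ _], head=0, tail=1, size=1
write(60): buf=[46 60 _ _ _ _], head=0, tail=2, size=2
read(): buf=[_ 60 _ _ _ _], head=1, tail=2, size=1
write(78): buf=[_ 60 78 _ _ _], head=1, tail=3, size=2
write(64): buf=[_ 60 78 64 _ _], head=1, tail=4, size=3
write(99): buf=[_ 60 78 64 99 _], head=1, tail=5, size=4
read(): buf=[_ _ 78 64 99 _], head=2, tail=5, size=3
read(): buf=[_ _ _ 64 99 _], head=3, tail=5, size=2
write(36): buf=[_ _ _ 64 99 36], head=3, tail=0, size=3
read(): buf=[_ _ _ _ 99 36], head=4, tail=0, size=2
write(83): buf=[83 _ _ _ 99 36], head=4, tail=1, size=3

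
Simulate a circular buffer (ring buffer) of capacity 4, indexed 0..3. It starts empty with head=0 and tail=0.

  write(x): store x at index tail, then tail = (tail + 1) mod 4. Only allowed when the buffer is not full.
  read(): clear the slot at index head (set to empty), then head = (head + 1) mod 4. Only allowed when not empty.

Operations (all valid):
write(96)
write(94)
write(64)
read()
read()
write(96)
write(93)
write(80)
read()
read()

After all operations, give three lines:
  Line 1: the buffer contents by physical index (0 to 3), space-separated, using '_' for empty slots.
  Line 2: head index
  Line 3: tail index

write(96): buf=[96 _ _ _], head=0, tail=1, size=1
write(94): buf=[96 94 _ _], head=0, tail=2, size=2
write(64): buf=[96 94 64 _], head=0, tail=3, size=3
read(): buf=[_ 94 64 _], head=1, tail=3, size=2
read(): buf=[_ _ 64 _], head=2, tail=3, size=1
write(96): buf=[_ _ 64 96], head=2, tail=0, size=2
write(93): buf=[93 _ 64 96], head=2, tail=1, size=3
write(80): buf=[93 80 64 96], head=2, tail=2, size=4
read(): buf=[93 80 _ 96], head=3, tail=2, size=3
read(): buf=[93 80 _ _], head=0, tail=2, size=2

Answer: 93 80 _ _
0
2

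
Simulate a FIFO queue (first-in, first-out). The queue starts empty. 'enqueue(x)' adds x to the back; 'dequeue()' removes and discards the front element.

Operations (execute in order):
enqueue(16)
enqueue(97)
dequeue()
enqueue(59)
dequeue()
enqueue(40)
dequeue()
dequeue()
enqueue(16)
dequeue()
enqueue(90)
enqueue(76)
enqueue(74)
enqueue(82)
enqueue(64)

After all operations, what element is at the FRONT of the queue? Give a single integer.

Answer: 90

Derivation:
enqueue(16): queue = [16]
enqueue(97): queue = [16, 97]
dequeue(): queue = [97]
enqueue(59): queue = [97, 59]
dequeue(): queue = [59]
enqueue(40): queue = [59, 40]
dequeue(): queue = [40]
dequeue(): queue = []
enqueue(16): queue = [16]
dequeue(): queue = []
enqueue(90): queue = [90]
enqueue(76): queue = [90, 76]
enqueue(74): queue = [90, 76, 74]
enqueue(82): queue = [90, 76, 74, 82]
enqueue(64): queue = [90, 76, 74, 82, 64]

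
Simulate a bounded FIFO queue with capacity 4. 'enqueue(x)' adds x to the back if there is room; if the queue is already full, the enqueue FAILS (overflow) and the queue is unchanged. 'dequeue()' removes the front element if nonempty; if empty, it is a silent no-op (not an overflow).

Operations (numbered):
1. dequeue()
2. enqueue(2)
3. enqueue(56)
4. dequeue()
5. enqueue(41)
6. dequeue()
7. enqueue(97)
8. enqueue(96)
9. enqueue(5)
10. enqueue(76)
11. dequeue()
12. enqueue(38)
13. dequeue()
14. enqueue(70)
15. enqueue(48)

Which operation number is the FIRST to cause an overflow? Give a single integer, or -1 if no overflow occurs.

1. dequeue(): empty, no-op, size=0
2. enqueue(2): size=1
3. enqueue(56): size=2
4. dequeue(): size=1
5. enqueue(41): size=2
6. dequeue(): size=1
7. enqueue(97): size=2
8. enqueue(96): size=3
9. enqueue(5): size=4
10. enqueue(76): size=4=cap → OVERFLOW (fail)
11. dequeue(): size=3
12. enqueue(38): size=4
13. dequeue(): size=3
14. enqueue(70): size=4
15. enqueue(48): size=4=cap → OVERFLOW (fail)

Answer: 10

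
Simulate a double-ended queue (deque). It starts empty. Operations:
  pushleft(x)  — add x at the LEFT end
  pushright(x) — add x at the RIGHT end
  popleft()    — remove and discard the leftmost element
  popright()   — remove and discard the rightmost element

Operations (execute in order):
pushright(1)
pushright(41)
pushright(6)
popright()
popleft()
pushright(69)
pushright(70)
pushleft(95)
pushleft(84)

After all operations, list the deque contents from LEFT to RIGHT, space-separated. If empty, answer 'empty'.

pushright(1): [1]
pushright(41): [1, 41]
pushright(6): [1, 41, 6]
popright(): [1, 41]
popleft(): [41]
pushright(69): [41, 69]
pushright(70): [41, 69, 70]
pushleft(95): [95, 41, 69, 70]
pushleft(84): [84, 95, 41, 69, 70]

Answer: 84 95 41 69 70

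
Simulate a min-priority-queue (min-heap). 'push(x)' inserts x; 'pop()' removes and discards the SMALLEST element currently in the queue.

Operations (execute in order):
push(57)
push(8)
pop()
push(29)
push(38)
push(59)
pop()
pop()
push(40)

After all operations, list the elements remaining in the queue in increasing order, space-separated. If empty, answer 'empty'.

Answer: 40 57 59

Derivation:
push(57): heap contents = [57]
push(8): heap contents = [8, 57]
pop() → 8: heap contents = [57]
push(29): heap contents = [29, 57]
push(38): heap contents = [29, 38, 57]
push(59): heap contents = [29, 38, 57, 59]
pop() → 29: heap contents = [38, 57, 59]
pop() → 38: heap contents = [57, 59]
push(40): heap contents = [40, 57, 59]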